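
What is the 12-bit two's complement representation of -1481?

1. Binary of +1481:  010111001001
2. Invert bits:     101000110110
3. Add 1:           101000110111

Answer: 101000110111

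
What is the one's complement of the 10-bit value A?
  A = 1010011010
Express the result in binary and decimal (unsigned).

Flip each bit (0->1, 1->0):
  1010011010
  0101100101

Answer: 0101100101 (357)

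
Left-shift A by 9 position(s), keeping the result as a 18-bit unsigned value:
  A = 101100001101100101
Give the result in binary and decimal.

Shift left by 9: drop the top 9 bit(s), append 9 zero(s) on the right.
  101100001101100101  ->  discard [101100001], keep [101100101], append 000000000
= 101100101000000000

Answer: 101100101000000000 (182784)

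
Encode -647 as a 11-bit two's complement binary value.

1. Binary of +647:  01010000111
2. Invert bits:     10101111000
3. Add 1:           10101111001

Answer: 10101111001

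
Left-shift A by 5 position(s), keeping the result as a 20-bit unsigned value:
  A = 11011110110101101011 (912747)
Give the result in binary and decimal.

Shift left by 5: drop the top 5 bit(s), append 5 zero(s) on the right.
  11011110110101101011  ->  discard [11011], keep [110110101101011], append 00000
= 11011010110101100000

Answer: 11011010110101100000 (896352)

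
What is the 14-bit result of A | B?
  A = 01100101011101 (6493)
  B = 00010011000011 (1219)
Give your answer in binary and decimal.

Apply | to each column (1 where either bit is 1):
  01100101011101
| 00010011000011
----------------
  01110111011111

Answer: 01110111011111 (7647)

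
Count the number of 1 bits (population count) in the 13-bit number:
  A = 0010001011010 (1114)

0010001011010
1-bits at positions (from bit 0 = LSB): 1, 3, 4, 6, 10
Count = 5

Answer: 5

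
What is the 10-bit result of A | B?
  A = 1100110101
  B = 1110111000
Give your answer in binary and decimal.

Apply | to each column (1 where either bit is 1):
  1100110101
| 1110111000
------------
  1110111101

Answer: 1110111101 (957)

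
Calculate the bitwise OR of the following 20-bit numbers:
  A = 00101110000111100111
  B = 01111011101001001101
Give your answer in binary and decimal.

Apply | to each column (1 where either bit is 1):
  00101110000111100111
| 01111011101001001101
----------------------
  01111111101111101111

Answer: 01111111101111101111 (523247)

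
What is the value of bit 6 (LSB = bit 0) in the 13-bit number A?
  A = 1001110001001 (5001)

Bit 6 is the 7th from the right.
  1001110001001
        ^
That bit is 0.

Answer: 0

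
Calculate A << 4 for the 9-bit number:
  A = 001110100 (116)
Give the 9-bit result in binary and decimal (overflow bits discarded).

Shift left by 4: drop the top 4 bit(s), append 4 zero(s) on the right.
  001110100  ->  discard [0011], keep [10100], append 0000
= 101000000

Answer: 101000000 (320)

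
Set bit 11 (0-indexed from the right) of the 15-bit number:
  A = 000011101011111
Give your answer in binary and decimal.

Mask = 1 << 11 = 000100000000000
Bit 11 of A is 0, so OR-ing with the mask flips it to 1.
  000011101011111
| 000100000000000
-----------------
  000111101011111

Answer: 000111101011111 (3935)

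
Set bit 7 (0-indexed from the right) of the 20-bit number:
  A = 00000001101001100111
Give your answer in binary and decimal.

Mask = 1 << 7 = 00000000000010000000
Bit 7 of A is 0, so OR-ing with the mask flips it to 1.
  00000001101001100111
| 00000000000010000000
----------------------
  00000001101011100111

Answer: 00000001101011100111 (6887)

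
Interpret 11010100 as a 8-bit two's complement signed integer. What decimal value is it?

MSB is 1, so the value is negative. Find the magnitude:
1. Invert bits:  00101011
2. Add 1:        00101100  = 44
3. Apply sign:   -44

Answer: -44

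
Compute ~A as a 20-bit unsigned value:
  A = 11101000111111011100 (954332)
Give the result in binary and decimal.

Flip each bit (0->1, 1->0):
  11101000111111011100
  00010111000000100011

Answer: 00010111000000100011 (94243)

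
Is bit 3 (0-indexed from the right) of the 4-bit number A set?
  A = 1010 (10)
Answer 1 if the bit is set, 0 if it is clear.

Bit 3 is the 4th from the right.
  1010
  ^
That bit is 1.

Answer: 1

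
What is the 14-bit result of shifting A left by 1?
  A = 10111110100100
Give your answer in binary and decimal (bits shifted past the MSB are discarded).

Shift left by 1: drop the top 1 bit(s), append 1 zero(s) on the right.
  10111110100100  ->  discard [1], keep [0111110100100], append 0
= 01111101001000

Answer: 01111101001000 (8008)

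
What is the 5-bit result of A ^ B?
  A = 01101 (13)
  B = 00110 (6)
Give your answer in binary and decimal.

Apply ^ to each column (1 where bits differ):
  01101
^ 00110
-------
  01011

Answer: 01011 (11)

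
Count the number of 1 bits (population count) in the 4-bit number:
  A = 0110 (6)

0110
1-bits at positions (from bit 0 = LSB): 1, 2
Count = 2

Answer: 2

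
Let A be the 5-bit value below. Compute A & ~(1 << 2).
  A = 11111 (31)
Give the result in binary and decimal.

Mask = ~(1 << 2) = 11011
Bit 2 of A is 1, so AND-ing with the mask clears it to 0.
  11111
& 11011
-------
  11011

Answer: 11011 (27)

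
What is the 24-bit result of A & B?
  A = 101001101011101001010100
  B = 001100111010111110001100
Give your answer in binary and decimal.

Apply & to each column (1 only where both bits are 1):
  101001101011101001010100
& 001100111010111110001100
--------------------------
  001000101010101000000100

Answer: 001000101010101000000100 (2271748)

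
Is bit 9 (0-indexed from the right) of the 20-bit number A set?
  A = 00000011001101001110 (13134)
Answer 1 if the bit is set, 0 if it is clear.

Bit 9 is the 10th from the right.
  00000011001101001110
            ^
That bit is 1.

Answer: 1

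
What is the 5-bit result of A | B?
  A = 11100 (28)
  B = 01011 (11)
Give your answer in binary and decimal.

Apply | to each column (1 where either bit is 1):
  11100
| 01011
-------
  11111

Answer: 11111 (31)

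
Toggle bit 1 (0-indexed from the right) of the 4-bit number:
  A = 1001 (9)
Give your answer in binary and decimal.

Mask = 1 << 1 = 0010
Bit 1 of A is 0; XOR with the mask flips it to 1.
  1001
^ 0010
------
  1011

Answer: 1011 (11)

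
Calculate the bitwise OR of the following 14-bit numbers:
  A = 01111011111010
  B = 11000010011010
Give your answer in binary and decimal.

Apply | to each column (1 where either bit is 1):
  01111011111010
| 11000010011010
----------------
  11111011111010

Answer: 11111011111010 (16122)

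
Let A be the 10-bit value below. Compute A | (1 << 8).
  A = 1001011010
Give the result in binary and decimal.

Mask = 1 << 8 = 0100000000
Bit 8 of A is 0, so OR-ing with the mask flips it to 1.
  1001011010
| 0100000000
------------
  1101011010

Answer: 1101011010 (858)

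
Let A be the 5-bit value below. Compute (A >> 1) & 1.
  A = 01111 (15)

Bit 1 is the 2nd from the right.
  01111
     ^
That bit is 1.

Answer: 1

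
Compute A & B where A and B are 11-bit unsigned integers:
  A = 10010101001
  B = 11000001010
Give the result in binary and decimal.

Apply & to each column (1 only where both bits are 1):
  10010101001
& 11000001010
-------------
  10000001000

Answer: 10000001000 (1032)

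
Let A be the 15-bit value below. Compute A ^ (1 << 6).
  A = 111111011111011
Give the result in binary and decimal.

Mask = 1 << 6 = 000000001000000
Bit 6 of A is 1; XOR with the mask flips it to 0.
  111111011111011
^ 000000001000000
-----------------
  111111010111011

Answer: 111111010111011 (32443)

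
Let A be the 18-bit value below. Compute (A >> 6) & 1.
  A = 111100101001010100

Bit 6 is the 7th from the right.
  111100101001010100
             ^
That bit is 1.

Answer: 1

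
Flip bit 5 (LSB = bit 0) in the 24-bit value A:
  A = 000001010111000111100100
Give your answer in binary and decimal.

Mask = 1 << 5 = 000000000000000000100000
Bit 5 of A is 1; XOR with the mask flips it to 0.
  000001010111000111100100
^ 000000000000000000100000
--------------------------
  000001010111000111000100

Answer: 000001010111000111000100 (356804)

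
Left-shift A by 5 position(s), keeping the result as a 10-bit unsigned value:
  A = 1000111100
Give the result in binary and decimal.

Shift left by 5: drop the top 5 bit(s), append 5 zero(s) on the right.
  1000111100  ->  discard [10001], keep [11100], append 00000
= 1110000000

Answer: 1110000000 (896)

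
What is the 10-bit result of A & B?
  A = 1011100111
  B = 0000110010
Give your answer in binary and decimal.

Apply & to each column (1 only where both bits are 1):
  1011100111
& 0000110010
------------
  0000100010

Answer: 0000100010 (34)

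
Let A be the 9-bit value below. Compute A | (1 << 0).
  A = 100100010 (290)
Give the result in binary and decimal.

Mask = 1 << 0 = 000000001
Bit 0 of A is 0, so OR-ing with the mask flips it to 1.
  100100010
| 000000001
-----------
  100100011

Answer: 100100011 (291)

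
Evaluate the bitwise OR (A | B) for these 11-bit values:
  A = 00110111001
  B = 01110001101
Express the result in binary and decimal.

Apply | to each column (1 where either bit is 1):
  00110111001
| 01110001101
-------------
  01110111101

Answer: 01110111101 (957)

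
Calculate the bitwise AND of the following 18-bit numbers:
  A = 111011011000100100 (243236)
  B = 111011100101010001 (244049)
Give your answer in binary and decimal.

Apply & to each column (1 only where both bits are 1):
  111011011000100100
& 111011100101010001
--------------------
  111011000000000000

Answer: 111011000000000000 (241664)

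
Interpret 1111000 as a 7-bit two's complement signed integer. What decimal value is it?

MSB is 1, so the value is negative. Find the magnitude:
1. Invert bits:  0000111
2. Add 1:        0001000  = 8
3. Apply sign:   -8

Answer: -8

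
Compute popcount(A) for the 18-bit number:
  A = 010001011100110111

010001011100110111
1-bits at positions (from bit 0 = LSB): 0, 1, 2, 4, 5, 8, 9, 10, 12, 16
Count = 10

Answer: 10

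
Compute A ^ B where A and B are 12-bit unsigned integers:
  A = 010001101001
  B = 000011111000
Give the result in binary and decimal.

Apply ^ to each column (1 where bits differ):
  010001101001
^ 000011111000
--------------
  010010010001

Answer: 010010010001 (1169)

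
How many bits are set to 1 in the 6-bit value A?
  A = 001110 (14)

001110
1-bits at positions (from bit 0 = LSB): 1, 2, 3
Count = 3

Answer: 3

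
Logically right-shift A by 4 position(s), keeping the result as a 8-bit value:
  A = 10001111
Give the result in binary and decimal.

Logical shift right by 4: drop the bottom 4 bit(s), prepend 4 zero(s) on the left.
  10001111  ->  keep [1000], discard [1111], prepend 0000
= 00001000

Answer: 00001000 (8)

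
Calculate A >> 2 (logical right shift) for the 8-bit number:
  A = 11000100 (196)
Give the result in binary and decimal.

Logical shift right by 2: drop the bottom 2 bit(s), prepend 2 zero(s) on the left.
  11000100  ->  keep [110001], discard [00], prepend 00
= 00110001

Answer: 00110001 (49)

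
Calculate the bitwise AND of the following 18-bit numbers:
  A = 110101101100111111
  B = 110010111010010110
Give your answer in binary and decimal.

Apply & to each column (1 only where both bits are 1):
  110101101100111111
& 110010111010010110
--------------------
  110000101000010110

Answer: 110000101000010110 (199190)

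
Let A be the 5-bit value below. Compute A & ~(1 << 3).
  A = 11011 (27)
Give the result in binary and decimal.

Mask = ~(1 << 3) = 10111
Bit 3 of A is 1, so AND-ing with the mask clears it to 0.
  11011
& 10111
-------
  10011

Answer: 10011 (19)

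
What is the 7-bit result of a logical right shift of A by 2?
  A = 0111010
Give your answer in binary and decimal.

Logical shift right by 2: drop the bottom 2 bit(s), prepend 2 zero(s) on the left.
  0111010  ->  keep [01110], discard [10], prepend 00
= 0001110

Answer: 0001110 (14)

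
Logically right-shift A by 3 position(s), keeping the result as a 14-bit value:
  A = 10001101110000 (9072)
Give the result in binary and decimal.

Logical shift right by 3: drop the bottom 3 bit(s), prepend 3 zero(s) on the left.
  10001101110000  ->  keep [10001101110], discard [000], prepend 000
= 00010001101110

Answer: 00010001101110 (1134)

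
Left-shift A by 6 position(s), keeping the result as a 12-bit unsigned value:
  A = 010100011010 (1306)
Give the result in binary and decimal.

Shift left by 6: drop the top 6 bit(s), append 6 zero(s) on the right.
  010100011010  ->  discard [010100], keep [011010], append 000000
= 011010000000

Answer: 011010000000 (1664)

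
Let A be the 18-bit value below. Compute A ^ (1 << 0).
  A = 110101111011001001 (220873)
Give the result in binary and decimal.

Mask = 1 << 0 = 000000000000000001
Bit 0 of A is 1; XOR with the mask flips it to 0.
  110101111011001001
^ 000000000000000001
--------------------
  110101111011001000

Answer: 110101111011001000 (220872)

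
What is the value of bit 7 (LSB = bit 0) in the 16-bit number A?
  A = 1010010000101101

Bit 7 is the 8th from the right.
  1010010000101101
          ^
That bit is 0.

Answer: 0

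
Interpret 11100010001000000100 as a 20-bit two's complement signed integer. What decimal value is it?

MSB is 1, so the value is negative. Find the magnitude:
1. Invert bits:  00011101110111111011
2. Add 1:        00011101110111111100  = 122364
3. Apply sign:   -122364

Answer: -122364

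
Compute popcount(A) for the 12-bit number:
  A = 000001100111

000001100111
1-bits at positions (from bit 0 = LSB): 0, 1, 2, 5, 6
Count = 5

Answer: 5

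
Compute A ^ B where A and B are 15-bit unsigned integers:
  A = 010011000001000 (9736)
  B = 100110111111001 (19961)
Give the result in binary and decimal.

Apply ^ to each column (1 where bits differ):
  010011000001000
^ 100110111111001
-----------------
  110101111110001

Answer: 110101111110001 (27633)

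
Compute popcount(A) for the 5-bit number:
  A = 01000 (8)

01000
1-bits at positions (from bit 0 = LSB): 3
Count = 1

Answer: 1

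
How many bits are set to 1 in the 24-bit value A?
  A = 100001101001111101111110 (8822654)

100001101001111101111110
1-bits at positions (from bit 0 = LSB): 1, 2, 3, 4, 5, 6, 8, 9, 10, 11, 12, 15, 17, 18, 23
Count = 15

Answer: 15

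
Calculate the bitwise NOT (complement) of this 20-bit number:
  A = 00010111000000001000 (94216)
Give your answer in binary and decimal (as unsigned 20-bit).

Flip each bit (0->1, 1->0):
  00010111000000001000
  11101000111111110111

Answer: 11101000111111110111 (954359)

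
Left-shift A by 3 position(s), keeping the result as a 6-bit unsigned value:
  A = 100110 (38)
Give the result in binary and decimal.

Shift left by 3: drop the top 3 bit(s), append 3 zero(s) on the right.
  100110  ->  discard [100], keep [110], append 000
= 110000

Answer: 110000 (48)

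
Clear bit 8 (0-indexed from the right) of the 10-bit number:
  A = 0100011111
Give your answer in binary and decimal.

Mask = ~(1 << 8) = 1011111111
Bit 8 of A is 1, so AND-ing with the mask clears it to 0.
  0100011111
& 1011111111
------------
  0000011111

Answer: 0000011111 (31)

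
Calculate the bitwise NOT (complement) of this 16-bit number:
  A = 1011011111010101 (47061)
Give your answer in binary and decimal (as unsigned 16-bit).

Flip each bit (0->1, 1->0):
  1011011111010101
  0100100000101010

Answer: 0100100000101010 (18474)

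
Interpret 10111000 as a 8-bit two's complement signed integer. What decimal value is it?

MSB is 1, so the value is negative. Find the magnitude:
1. Invert bits:  01000111
2. Add 1:        01001000  = 72
3. Apply sign:   -72

Answer: -72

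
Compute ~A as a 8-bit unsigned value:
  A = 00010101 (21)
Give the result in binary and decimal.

Flip each bit (0->1, 1->0):
  00010101
  11101010

Answer: 11101010 (234)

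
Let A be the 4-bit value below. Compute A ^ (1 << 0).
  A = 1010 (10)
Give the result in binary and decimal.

Mask = 1 << 0 = 0001
Bit 0 of A is 0; XOR with the mask flips it to 1.
  1010
^ 0001
------
  1011

Answer: 1011 (11)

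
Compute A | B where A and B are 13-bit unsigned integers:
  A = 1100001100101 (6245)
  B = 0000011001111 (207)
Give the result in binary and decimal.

Apply | to each column (1 where either bit is 1):
  1100001100101
| 0000011001111
---------------
  1100011101111

Answer: 1100011101111 (6383)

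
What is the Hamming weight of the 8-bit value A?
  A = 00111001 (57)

00111001
1-bits at positions (from bit 0 = LSB): 0, 3, 4, 5
Count = 4

Answer: 4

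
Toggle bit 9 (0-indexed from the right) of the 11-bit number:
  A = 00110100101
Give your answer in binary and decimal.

Mask = 1 << 9 = 01000000000
Bit 9 of A is 0; XOR with the mask flips it to 1.
  00110100101
^ 01000000000
-------------
  01110100101

Answer: 01110100101 (933)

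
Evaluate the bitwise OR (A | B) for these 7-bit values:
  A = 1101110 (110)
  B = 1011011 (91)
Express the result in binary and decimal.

Apply | to each column (1 where either bit is 1):
  1101110
| 1011011
---------
  1111111

Answer: 1111111 (127)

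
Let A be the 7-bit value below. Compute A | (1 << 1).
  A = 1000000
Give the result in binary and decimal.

Mask = 1 << 1 = 0000010
Bit 1 of A is 0, so OR-ing with the mask flips it to 1.
  1000000
| 0000010
---------
  1000010

Answer: 1000010 (66)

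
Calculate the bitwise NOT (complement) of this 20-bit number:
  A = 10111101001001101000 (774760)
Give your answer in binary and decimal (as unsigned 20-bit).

Flip each bit (0->1, 1->0):
  10111101001001101000
  01000010110110010111

Answer: 01000010110110010111 (273815)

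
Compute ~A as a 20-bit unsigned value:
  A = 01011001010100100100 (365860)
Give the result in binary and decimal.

Flip each bit (0->1, 1->0):
  01011001010100100100
  10100110101011011011

Answer: 10100110101011011011 (682715)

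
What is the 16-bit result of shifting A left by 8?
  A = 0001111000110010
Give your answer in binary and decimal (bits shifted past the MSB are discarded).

Shift left by 8: drop the top 8 bit(s), append 8 zero(s) on the right.
  0001111000110010  ->  discard [00011110], keep [00110010], append 00000000
= 0011001000000000

Answer: 0011001000000000 (12800)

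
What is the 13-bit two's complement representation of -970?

1. Binary of +970:  0001111001010
2. Invert bits:     1110000110101
3. Add 1:           1110000110110

Answer: 1110000110110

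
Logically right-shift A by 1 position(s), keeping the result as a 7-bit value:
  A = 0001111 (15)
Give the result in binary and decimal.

Logical shift right by 1: drop the bottom 1 bit(s), prepend 1 zero(s) on the left.
  0001111  ->  keep [000111], discard [1], prepend 0
= 0000111

Answer: 0000111 (7)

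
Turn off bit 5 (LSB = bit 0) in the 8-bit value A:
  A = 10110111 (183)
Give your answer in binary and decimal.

Mask = ~(1 << 5) = 11011111
Bit 5 of A is 1, so AND-ing with the mask clears it to 0.
  10110111
& 11011111
----------
  10010111

Answer: 10010111 (151)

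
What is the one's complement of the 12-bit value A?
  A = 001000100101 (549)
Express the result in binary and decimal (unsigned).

Flip each bit (0->1, 1->0):
  001000100101
  110111011010

Answer: 110111011010 (3546)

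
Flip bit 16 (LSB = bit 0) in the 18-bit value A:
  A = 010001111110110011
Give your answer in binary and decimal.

Mask = 1 << 16 = 010000000000000000
Bit 16 of A is 1; XOR with the mask flips it to 0.
  010001111110110011
^ 010000000000000000
--------------------
  000001111110110011

Answer: 000001111110110011 (8115)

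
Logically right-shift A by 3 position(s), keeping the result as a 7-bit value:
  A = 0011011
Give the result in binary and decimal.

Logical shift right by 3: drop the bottom 3 bit(s), prepend 3 zero(s) on the left.
  0011011  ->  keep [0011], discard [011], prepend 000
= 0000011

Answer: 0000011 (3)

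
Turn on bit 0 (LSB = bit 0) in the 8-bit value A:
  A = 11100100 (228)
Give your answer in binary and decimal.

Mask = 1 << 0 = 00000001
Bit 0 of A is 0, so OR-ing with the mask flips it to 1.
  11100100
| 00000001
----------
  11100101

Answer: 11100101 (229)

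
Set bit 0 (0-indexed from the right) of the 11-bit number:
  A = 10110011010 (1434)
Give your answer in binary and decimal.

Mask = 1 << 0 = 00000000001
Bit 0 of A is 0, so OR-ing with the mask flips it to 1.
  10110011010
| 00000000001
-------------
  10110011011

Answer: 10110011011 (1435)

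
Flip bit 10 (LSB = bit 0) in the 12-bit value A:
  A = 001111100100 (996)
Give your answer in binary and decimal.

Mask = 1 << 10 = 010000000000
Bit 10 of A is 0; XOR with the mask flips it to 1.
  001111100100
^ 010000000000
--------------
  011111100100

Answer: 011111100100 (2020)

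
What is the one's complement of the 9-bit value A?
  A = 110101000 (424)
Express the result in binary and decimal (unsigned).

Flip each bit (0->1, 1->0):
  110101000
  001010111

Answer: 001010111 (87)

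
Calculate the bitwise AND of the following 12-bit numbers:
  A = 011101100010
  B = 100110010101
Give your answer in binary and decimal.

Apply & to each column (1 only where both bits are 1):
  011101100010
& 100110010101
--------------
  000100000000

Answer: 000100000000 (256)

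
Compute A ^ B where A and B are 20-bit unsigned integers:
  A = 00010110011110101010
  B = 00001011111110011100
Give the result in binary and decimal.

Apply ^ to each column (1 where bits differ):
  00010110011110101010
^ 00001011111110011100
----------------------
  00011101100000110110

Answer: 00011101100000110110 (120886)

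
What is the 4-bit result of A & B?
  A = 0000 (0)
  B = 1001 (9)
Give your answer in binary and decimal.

Apply & to each column (1 only where both bits are 1):
  0000
& 1001
------
  0000

Answer: 0000 (0)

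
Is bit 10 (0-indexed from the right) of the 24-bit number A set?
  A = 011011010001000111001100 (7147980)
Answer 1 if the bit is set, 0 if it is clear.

Bit 10 is the 11th from the right.
  011011010001000111001100
               ^
That bit is 0.

Answer: 0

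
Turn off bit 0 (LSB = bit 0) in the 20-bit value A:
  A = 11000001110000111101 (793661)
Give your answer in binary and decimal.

Mask = ~(1 << 0) = 11111111111111111110
Bit 0 of A is 1, so AND-ing with the mask clears it to 0.
  11000001110000111101
& 11111111111111111110
----------------------
  11000001110000111100

Answer: 11000001110000111100 (793660)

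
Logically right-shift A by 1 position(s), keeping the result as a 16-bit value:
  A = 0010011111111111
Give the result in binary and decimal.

Logical shift right by 1: drop the bottom 1 bit(s), prepend 1 zero(s) on the left.
  0010011111111111  ->  keep [001001111111111], discard [1], prepend 0
= 0001001111111111

Answer: 0001001111111111 (5119)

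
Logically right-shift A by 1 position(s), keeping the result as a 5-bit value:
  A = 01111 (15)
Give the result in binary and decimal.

Logical shift right by 1: drop the bottom 1 bit(s), prepend 1 zero(s) on the left.
  01111  ->  keep [0111], discard [1], prepend 0
= 00111

Answer: 00111 (7)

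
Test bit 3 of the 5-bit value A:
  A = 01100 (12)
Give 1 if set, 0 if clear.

Bit 3 is the 4th from the right.
  01100
   ^
That bit is 1.

Answer: 1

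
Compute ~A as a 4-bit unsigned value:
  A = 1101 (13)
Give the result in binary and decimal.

Flip each bit (0->1, 1->0):
  1101
  0010

Answer: 0010 (2)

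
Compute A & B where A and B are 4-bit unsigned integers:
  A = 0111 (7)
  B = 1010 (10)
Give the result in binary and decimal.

Apply & to each column (1 only where both bits are 1):
  0111
& 1010
------
  0010

Answer: 0010 (2)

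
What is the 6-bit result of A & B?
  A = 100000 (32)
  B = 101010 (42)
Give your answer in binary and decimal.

Apply & to each column (1 only where both bits are 1):
  100000
& 101010
--------
  100000

Answer: 100000 (32)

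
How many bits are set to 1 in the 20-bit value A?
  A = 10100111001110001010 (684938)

10100111001110001010
1-bits at positions (from bit 0 = LSB): 1, 3, 7, 8, 9, 12, 13, 14, 17, 19
Count = 10

Answer: 10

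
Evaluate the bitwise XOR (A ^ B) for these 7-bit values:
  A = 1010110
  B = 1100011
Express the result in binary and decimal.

Apply ^ to each column (1 where bits differ):
  1010110
^ 1100011
---------
  0110101

Answer: 0110101 (53)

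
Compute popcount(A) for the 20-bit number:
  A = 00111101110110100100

00111101110110100100
1-bits at positions (from bit 0 = LSB): 2, 5, 7, 8, 10, 11, 12, 14, 15, 16, 17
Count = 11

Answer: 11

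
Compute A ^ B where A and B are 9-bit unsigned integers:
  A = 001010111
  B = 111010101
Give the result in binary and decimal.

Apply ^ to each column (1 where bits differ):
  001010111
^ 111010101
-----------
  110000010

Answer: 110000010 (386)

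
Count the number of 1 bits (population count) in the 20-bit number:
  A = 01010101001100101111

01010101001100101111
1-bits at positions (from bit 0 = LSB): 0, 1, 2, 3, 5, 8, 9, 12, 14, 16, 18
Count = 11

Answer: 11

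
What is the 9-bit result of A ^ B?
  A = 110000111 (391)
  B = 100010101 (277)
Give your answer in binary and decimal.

Apply ^ to each column (1 where bits differ):
  110000111
^ 100010101
-----------
  010010010

Answer: 010010010 (146)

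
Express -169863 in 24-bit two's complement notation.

1. Binary of +169863:  000000101001011110000111
2. Invert bits:     111111010110100001111000
3. Add 1:           111111010110100001111001

Answer: 111111010110100001111001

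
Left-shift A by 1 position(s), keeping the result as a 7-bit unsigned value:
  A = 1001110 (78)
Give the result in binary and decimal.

Shift left by 1: drop the top 1 bit(s), append 1 zero(s) on the right.
  1001110  ->  discard [1], keep [001110], append 0
= 0011100

Answer: 0011100 (28)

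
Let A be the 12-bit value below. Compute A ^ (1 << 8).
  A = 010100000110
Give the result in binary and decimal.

Mask = 1 << 8 = 000100000000
Bit 8 of A is 1; XOR with the mask flips it to 0.
  010100000110
^ 000100000000
--------------
  010000000110

Answer: 010000000110 (1030)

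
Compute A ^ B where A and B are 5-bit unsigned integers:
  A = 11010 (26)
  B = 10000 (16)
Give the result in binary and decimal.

Apply ^ to each column (1 where bits differ):
  11010
^ 10000
-------
  01010

Answer: 01010 (10)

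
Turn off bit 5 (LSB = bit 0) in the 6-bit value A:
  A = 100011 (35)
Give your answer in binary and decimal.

Mask = ~(1 << 5) = 011111
Bit 5 of A is 1, so AND-ing with the mask clears it to 0.
  100011
& 011111
--------
  000011

Answer: 000011 (3)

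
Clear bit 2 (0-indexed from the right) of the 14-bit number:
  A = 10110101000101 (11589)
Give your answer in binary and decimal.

Mask = ~(1 << 2) = 11111111111011
Bit 2 of A is 1, so AND-ing with the mask clears it to 0.
  10110101000101
& 11111111111011
----------------
  10110101000001

Answer: 10110101000001 (11585)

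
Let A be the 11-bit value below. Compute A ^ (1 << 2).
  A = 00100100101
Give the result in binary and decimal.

Mask = 1 << 2 = 00000000100
Bit 2 of A is 1; XOR with the mask flips it to 0.
  00100100101
^ 00000000100
-------------
  00100100001

Answer: 00100100001 (289)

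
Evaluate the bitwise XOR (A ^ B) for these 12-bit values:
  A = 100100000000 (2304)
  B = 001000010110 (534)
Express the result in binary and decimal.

Apply ^ to each column (1 where bits differ):
  100100000000
^ 001000010110
--------------
  101100010110

Answer: 101100010110 (2838)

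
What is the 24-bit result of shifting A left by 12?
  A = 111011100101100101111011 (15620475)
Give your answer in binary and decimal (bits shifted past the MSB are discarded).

Shift left by 12: drop the top 12 bit(s), append 12 zero(s) on the right.
  111011100101100101111011  ->  discard [111011100101], keep [100101111011], append 000000000000
= 100101111011000000000000

Answer: 100101111011000000000000 (9940992)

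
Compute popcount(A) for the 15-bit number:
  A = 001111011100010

001111011100010
1-bits at positions (from bit 0 = LSB): 1, 5, 6, 7, 9, 10, 11, 12
Count = 8

Answer: 8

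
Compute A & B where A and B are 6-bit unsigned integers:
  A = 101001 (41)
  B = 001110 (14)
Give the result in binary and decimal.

Apply & to each column (1 only where both bits are 1):
  101001
& 001110
--------
  001000

Answer: 001000 (8)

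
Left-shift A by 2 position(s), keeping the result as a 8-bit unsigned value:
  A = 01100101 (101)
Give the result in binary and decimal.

Shift left by 2: drop the top 2 bit(s), append 2 zero(s) on the right.
  01100101  ->  discard [01], keep [100101], append 00
= 10010100

Answer: 10010100 (148)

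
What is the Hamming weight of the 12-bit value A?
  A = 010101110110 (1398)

010101110110
1-bits at positions (from bit 0 = LSB): 1, 2, 4, 5, 6, 8, 10
Count = 7

Answer: 7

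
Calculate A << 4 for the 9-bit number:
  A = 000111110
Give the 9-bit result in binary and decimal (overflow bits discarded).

Shift left by 4: drop the top 4 bit(s), append 4 zero(s) on the right.
  000111110  ->  discard [0001], keep [11110], append 0000
= 111100000

Answer: 111100000 (480)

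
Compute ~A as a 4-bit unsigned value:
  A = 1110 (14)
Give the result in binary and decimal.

Flip each bit (0->1, 1->0):
  1110
  0001

Answer: 0001 (1)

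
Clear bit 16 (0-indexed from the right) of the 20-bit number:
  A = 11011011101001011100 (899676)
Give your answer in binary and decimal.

Mask = ~(1 << 16) = 11101111111111111111
Bit 16 of A is 1, so AND-ing with the mask clears it to 0.
  11011011101001011100
& 11101111111111111111
----------------------
  11001011101001011100

Answer: 11001011101001011100 (834140)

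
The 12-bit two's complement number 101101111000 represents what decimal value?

MSB is 1, so the value is negative. Find the magnitude:
1. Invert bits:  010010000111
2. Add 1:        010010001000  = 1160
3. Apply sign:   -1160

Answer: -1160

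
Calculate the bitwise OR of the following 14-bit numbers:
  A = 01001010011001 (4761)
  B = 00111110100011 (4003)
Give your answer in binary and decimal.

Apply | to each column (1 where either bit is 1):
  01001010011001
| 00111110100011
----------------
  01111110111011

Answer: 01111110111011 (8123)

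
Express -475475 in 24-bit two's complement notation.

1. Binary of +475475:  000001110100000101010011
2. Invert bits:     111110001011111010101100
3. Add 1:           111110001011111010101101

Answer: 111110001011111010101101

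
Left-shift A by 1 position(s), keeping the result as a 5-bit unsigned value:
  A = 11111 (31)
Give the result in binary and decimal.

Shift left by 1: drop the top 1 bit(s), append 1 zero(s) on the right.
  11111  ->  discard [1], keep [1111], append 0
= 11110

Answer: 11110 (30)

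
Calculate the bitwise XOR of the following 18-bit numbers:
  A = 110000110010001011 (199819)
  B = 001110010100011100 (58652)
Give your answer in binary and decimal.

Apply ^ to each column (1 where bits differ):
  110000110010001011
^ 001110010100011100
--------------------
  111110100110010111

Answer: 111110100110010111 (256407)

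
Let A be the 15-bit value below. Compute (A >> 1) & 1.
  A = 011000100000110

Bit 1 is the 2nd from the right.
  011000100000110
               ^
That bit is 1.

Answer: 1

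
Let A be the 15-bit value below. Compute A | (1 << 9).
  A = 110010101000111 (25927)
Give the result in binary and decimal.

Mask = 1 << 9 = 000001000000000
Bit 9 of A is 0, so OR-ing with the mask flips it to 1.
  110010101000111
| 000001000000000
-----------------
  110011101000111

Answer: 110011101000111 (26439)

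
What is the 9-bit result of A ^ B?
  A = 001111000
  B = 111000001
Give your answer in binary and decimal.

Apply ^ to each column (1 where bits differ):
  001111000
^ 111000001
-----------
  110111001

Answer: 110111001 (441)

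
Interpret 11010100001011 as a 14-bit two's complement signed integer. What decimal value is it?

MSB is 1, so the value is negative. Find the magnitude:
1. Invert bits:  00101011110100
2. Add 1:        00101011110101  = 2805
3. Apply sign:   -2805

Answer: -2805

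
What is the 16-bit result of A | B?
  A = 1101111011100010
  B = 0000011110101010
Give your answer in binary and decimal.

Apply | to each column (1 where either bit is 1):
  1101111011100010
| 0000011110101010
------------------
  1101111111101010

Answer: 1101111111101010 (57322)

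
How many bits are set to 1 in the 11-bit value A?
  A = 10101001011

10101001011
1-bits at positions (from bit 0 = LSB): 0, 1, 3, 6, 8, 10
Count = 6

Answer: 6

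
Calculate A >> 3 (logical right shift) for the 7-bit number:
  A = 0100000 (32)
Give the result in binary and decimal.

Logical shift right by 3: drop the bottom 3 bit(s), prepend 3 zero(s) on the left.
  0100000  ->  keep [0100], discard [000], prepend 000
= 0000100

Answer: 0000100 (4)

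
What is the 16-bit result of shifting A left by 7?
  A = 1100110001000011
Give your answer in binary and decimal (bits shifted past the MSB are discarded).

Shift left by 7: drop the top 7 bit(s), append 7 zero(s) on the right.
  1100110001000011  ->  discard [1100110], keep [001000011], append 0000000
= 0010000110000000

Answer: 0010000110000000 (8576)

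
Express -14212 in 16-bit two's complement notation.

1. Binary of +14212:  0011011110000100
2. Invert bits:     1100100001111011
3. Add 1:           1100100001111100

Answer: 1100100001111100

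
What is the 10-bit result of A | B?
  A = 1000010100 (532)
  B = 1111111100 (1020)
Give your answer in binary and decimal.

Apply | to each column (1 where either bit is 1):
  1000010100
| 1111111100
------------
  1111111100

Answer: 1111111100 (1020)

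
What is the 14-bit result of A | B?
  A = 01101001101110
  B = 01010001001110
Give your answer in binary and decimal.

Apply | to each column (1 where either bit is 1):
  01101001101110
| 01010001001110
----------------
  01111001101110

Answer: 01111001101110 (7790)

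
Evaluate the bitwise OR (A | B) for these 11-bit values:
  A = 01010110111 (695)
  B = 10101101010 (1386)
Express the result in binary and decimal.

Apply | to each column (1 where either bit is 1):
  01010110111
| 10101101010
-------------
  11111111111

Answer: 11111111111 (2047)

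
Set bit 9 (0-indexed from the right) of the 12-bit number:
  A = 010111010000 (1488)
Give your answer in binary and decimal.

Mask = 1 << 9 = 001000000000
Bit 9 of A is 0, so OR-ing with the mask flips it to 1.
  010111010000
| 001000000000
--------------
  011111010000

Answer: 011111010000 (2000)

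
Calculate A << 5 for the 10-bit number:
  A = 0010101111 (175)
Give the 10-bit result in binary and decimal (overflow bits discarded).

Shift left by 5: drop the top 5 bit(s), append 5 zero(s) on the right.
  0010101111  ->  discard [00101], keep [01111], append 00000
= 0111100000

Answer: 0111100000 (480)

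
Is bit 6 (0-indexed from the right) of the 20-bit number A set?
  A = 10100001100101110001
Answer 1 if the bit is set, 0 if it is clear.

Bit 6 is the 7th from the right.
  10100001100101110001
               ^
That bit is 1.

Answer: 1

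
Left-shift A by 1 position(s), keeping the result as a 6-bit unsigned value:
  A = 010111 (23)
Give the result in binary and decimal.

Shift left by 1: drop the top 1 bit(s), append 1 zero(s) on the right.
  010111  ->  discard [0], keep [10111], append 0
= 101110

Answer: 101110 (46)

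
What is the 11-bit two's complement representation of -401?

1. Binary of +401:  00110010001
2. Invert bits:     11001101110
3. Add 1:           11001101111

Answer: 11001101111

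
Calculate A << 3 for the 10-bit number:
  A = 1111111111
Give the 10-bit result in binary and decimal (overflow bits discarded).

Shift left by 3: drop the top 3 bit(s), append 3 zero(s) on the right.
  1111111111  ->  discard [111], keep [1111111], append 000
= 1111111000

Answer: 1111111000 (1016)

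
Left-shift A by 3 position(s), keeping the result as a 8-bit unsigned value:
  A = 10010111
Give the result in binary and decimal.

Shift left by 3: drop the top 3 bit(s), append 3 zero(s) on the right.
  10010111  ->  discard [100], keep [10111], append 000
= 10111000

Answer: 10111000 (184)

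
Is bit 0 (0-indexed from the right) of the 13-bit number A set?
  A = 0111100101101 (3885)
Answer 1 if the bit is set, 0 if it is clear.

Bit 0 is the 1st from the right.
  0111100101101
              ^
That bit is 1.

Answer: 1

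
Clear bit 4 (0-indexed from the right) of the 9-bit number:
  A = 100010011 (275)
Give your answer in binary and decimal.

Mask = ~(1 << 4) = 111101111
Bit 4 of A is 1, so AND-ing with the mask clears it to 0.
  100010011
& 111101111
-----------
  100000011

Answer: 100000011 (259)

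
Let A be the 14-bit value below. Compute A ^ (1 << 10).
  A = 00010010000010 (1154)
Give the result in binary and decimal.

Mask = 1 << 10 = 00010000000000
Bit 10 of A is 1; XOR with the mask flips it to 0.
  00010010000010
^ 00010000000000
----------------
  00000010000010

Answer: 00000010000010 (130)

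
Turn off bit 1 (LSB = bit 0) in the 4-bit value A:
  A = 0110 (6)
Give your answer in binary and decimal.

Mask = ~(1 << 1) = 1101
Bit 1 of A is 1, so AND-ing with the mask clears it to 0.
  0110
& 1101
------
  0100

Answer: 0100 (4)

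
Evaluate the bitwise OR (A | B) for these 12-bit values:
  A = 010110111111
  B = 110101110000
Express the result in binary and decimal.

Apply | to each column (1 where either bit is 1):
  010110111111
| 110101110000
--------------
  110111111111

Answer: 110111111111 (3583)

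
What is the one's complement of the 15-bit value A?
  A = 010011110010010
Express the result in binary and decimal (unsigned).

Flip each bit (0->1, 1->0):
  010011110010010
  101100001101101

Answer: 101100001101101 (22637)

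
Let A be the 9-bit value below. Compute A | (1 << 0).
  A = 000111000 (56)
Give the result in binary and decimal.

Mask = 1 << 0 = 000000001
Bit 0 of A is 0, so OR-ing with the mask flips it to 1.
  000111000
| 000000001
-----------
  000111001

Answer: 000111001 (57)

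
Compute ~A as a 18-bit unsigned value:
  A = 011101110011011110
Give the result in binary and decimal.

Flip each bit (0->1, 1->0):
  011101110011011110
  100010001100100001

Answer: 100010001100100001 (140065)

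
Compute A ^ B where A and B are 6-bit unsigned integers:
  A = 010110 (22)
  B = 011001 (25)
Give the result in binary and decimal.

Apply ^ to each column (1 where bits differ):
  010110
^ 011001
--------
  001111

Answer: 001111 (15)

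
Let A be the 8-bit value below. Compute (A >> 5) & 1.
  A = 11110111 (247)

Bit 5 is the 6th from the right.
  11110111
    ^
That bit is 1.

Answer: 1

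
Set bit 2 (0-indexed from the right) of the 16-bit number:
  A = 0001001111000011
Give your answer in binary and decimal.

Mask = 1 << 2 = 0000000000000100
Bit 2 of A is 0, so OR-ing with the mask flips it to 1.
  0001001111000011
| 0000000000000100
------------------
  0001001111000111

Answer: 0001001111000111 (5063)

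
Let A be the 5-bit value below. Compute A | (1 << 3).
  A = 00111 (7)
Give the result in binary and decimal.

Mask = 1 << 3 = 01000
Bit 3 of A is 0, so OR-ing with the mask flips it to 1.
  00111
| 01000
-------
  01111

Answer: 01111 (15)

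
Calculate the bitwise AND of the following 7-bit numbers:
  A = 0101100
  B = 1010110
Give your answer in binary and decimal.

Apply & to each column (1 only where both bits are 1):
  0101100
& 1010110
---------
  0000100

Answer: 0000100 (4)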